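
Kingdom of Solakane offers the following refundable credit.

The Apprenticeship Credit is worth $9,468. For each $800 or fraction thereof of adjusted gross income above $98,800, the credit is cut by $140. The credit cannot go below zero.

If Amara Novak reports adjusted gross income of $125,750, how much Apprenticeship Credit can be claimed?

Apprenticeship Credit: income exceeds $98,800 by $26,950, which is 34 full-or-partial $800 increments; reduction = 34 × $140 = $4,760, leaving $4,708.

$4,708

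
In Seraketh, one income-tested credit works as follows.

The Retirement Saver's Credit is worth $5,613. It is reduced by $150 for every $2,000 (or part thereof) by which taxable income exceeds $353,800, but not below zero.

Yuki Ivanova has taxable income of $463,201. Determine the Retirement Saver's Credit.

$0

Retirement Saver's Credit: income exceeds $353,800 by $109,401 → 55 increments × $150 = $8,250 ≥ base, so the credit is $0.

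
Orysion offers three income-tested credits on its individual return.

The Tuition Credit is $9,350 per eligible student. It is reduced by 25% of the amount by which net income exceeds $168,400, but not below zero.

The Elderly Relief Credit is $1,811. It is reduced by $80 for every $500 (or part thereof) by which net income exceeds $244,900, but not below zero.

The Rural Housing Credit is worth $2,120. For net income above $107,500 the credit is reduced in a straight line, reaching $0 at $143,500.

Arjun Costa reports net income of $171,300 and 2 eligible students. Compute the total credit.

Tuition Credit: base = 2 × $9,350 = $18,700. 25% of the $2,900 excess over $168,400 is $725; credit = $18,700 − $725 = $17,975.
Elderly Relief Credit: $171,300 is at or below the $244,900 threshold, so the full $1,811 applies.
Rural Housing Credit: $171,300 is at or above $143,500, so the credit is $0.
Total: $17,975 + $1,811 + $0 = $19,786.

$19,786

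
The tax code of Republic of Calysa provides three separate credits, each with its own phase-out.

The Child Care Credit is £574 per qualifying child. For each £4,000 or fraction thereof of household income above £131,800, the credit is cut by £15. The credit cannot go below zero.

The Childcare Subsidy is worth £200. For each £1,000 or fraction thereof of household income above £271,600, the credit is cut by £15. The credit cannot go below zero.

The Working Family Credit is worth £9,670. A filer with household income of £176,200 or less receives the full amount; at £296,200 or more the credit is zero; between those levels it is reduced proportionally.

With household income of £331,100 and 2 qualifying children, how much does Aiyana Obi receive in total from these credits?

£398

Child Care Credit: base = 2 × £574 = £1,148. income exceeds £131,800 by £199,300, which is 50 full-or-partial £4,000 increments; reduction = 50 × £15 = £750, leaving £398.
Childcare Subsidy: income exceeds £271,600 by £59,500 → 60 increments × £15 = £900 ≥ base, so the credit is £0.
Working Family Credit: £331,100 is at or above £296,200, so the credit is £0.
Total: £398 + £0 + £0 = £398.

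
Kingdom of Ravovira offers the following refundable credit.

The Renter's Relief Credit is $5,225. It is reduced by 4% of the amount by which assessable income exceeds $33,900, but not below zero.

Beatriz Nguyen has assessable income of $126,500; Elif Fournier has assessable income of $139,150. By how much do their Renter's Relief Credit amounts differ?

Beatriz ($126,500): Renter's Relief Credit: 4% of the $92,600 excess over $33,900 is $3,704; credit = $5,225 − $3,704 = $1,521.
Elif ($139,150): Renter's Relief Credit: 4% of the $105,250 excess over $33,900 is $4,210; credit = $5,225 − $4,210 = $1,015.
Difference: |$1,521 − $1,015| = $506.

$506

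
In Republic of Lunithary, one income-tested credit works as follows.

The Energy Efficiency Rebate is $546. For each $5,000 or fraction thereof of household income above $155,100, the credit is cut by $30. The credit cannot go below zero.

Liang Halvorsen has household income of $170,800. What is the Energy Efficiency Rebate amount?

$426

Energy Efficiency Rebate: income exceeds $155,100 by $15,700, which is 4 full-or-partial $5,000 increments; reduction = 4 × $30 = $120, leaving $426.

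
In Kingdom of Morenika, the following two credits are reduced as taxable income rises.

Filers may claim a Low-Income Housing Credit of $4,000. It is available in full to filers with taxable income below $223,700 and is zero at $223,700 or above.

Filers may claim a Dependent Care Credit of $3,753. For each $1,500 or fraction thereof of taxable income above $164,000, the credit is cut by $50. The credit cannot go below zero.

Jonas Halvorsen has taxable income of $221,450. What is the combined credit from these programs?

$5,803

Low-Income Housing Credit: $221,450 is below the $223,700 cutoff, so the full $4,000 applies.
Dependent Care Credit: income exceeds $164,000 by $57,450, which is 39 full-or-partial $1,500 increments; reduction = 39 × $50 = $1,950, leaving $1,803.
Total: $4,000 + $1,803 = $5,803.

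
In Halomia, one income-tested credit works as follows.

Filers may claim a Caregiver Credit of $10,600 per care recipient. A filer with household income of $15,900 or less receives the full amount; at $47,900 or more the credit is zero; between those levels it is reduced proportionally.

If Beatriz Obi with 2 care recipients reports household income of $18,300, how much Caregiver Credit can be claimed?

$19,610

Caregiver Credit: base = 2 × $10,600 = $21,200. $18,300 is $2,400 into a $32,000 phase-out range, leaving 29,600/32,000 of the credit: $21,200 × 29,600/32,000 = $19,610.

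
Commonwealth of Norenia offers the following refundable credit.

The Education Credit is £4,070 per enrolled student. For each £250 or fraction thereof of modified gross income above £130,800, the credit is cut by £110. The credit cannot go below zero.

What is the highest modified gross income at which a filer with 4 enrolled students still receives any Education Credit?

£167,550

Full credit = 4 × £4,070 = £16,280.
After 147 increments the reduction is 147 × £110 = £16,170, leaving £110; one more increment wipes it out. Increment 147 ends at excess 147 × £250 = £36,750, so the highest qualifying income is £130,800 + £36,750 = £167,550.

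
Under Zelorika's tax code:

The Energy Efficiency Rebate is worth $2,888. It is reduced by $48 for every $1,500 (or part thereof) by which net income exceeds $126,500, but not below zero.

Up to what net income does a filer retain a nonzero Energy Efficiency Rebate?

After 60 increments the reduction is 60 × $48 = $2,880, leaving $8; one more increment wipes it out. Increment 60 ends at excess 60 × $1,500 = $90,000, so the highest qualifying income is $126,500 + $90,000 = $216,500.

$216,500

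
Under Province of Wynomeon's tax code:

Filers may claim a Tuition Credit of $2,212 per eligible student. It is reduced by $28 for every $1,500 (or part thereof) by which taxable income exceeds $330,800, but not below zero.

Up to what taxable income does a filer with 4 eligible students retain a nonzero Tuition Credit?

Full credit = 4 × $2,212 = $8,848.
After 315 increments the reduction is 315 × $28 = $8,820, leaving $28; one more increment wipes it out. Increment 315 ends at excess 315 × $1,500 = $472,500, so the highest qualifying income is $330,800 + $472,500 = $803,300.

$803,300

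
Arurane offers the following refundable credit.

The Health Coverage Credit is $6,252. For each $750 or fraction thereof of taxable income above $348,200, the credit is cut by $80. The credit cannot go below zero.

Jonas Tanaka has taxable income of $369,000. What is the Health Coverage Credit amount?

Health Coverage Credit: income exceeds $348,200 by $20,800, which is 28 full-or-partial $750 increments; reduction = 28 × $80 = $2,240, leaving $4,012.

$4,012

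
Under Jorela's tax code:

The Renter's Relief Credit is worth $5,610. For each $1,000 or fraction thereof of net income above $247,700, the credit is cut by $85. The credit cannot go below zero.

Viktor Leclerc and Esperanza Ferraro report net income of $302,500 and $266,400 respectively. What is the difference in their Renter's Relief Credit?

$3,060

Viktor ($302,500): Renter's Relief Credit: income exceeds $247,700 by $54,800, which is 55 full-or-partial $1,000 increments; reduction = 55 × $85 = $4,675, leaving $935.
Esperanza ($266,400): Renter's Relief Credit: income exceeds $247,700 by $18,700, which is 19 full-or-partial $1,000 increments; reduction = 19 × $85 = $1,615, leaving $3,995.
Difference: |$935 − $3,995| = $3,060.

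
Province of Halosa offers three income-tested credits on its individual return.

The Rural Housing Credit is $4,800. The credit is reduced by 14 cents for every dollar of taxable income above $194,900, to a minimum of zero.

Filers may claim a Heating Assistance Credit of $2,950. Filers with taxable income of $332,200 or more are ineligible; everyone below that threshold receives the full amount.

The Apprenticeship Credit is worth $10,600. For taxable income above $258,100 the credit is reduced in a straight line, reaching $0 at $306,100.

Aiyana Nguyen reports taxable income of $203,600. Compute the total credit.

Rural Housing Credit: 14% of the $8,700 excess over $194,900 is $1,218; credit = $4,800 − $1,218 = $3,582.
Heating Assistance Credit: $203,600 is below the $332,200 cutoff, so the full $2,950 applies.
Apprenticeship Credit: $203,600 is at or below the $258,100 threshold, so the full $10,600 applies.
Total: $3,582 + $2,950 + $10,600 = $17,132.

$17,132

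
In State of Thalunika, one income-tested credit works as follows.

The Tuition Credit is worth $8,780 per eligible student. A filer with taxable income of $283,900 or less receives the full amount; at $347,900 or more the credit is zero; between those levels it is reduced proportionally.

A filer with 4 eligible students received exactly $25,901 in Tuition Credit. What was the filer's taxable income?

Full credit = 4 × $8,780 = $35,120.
$25,901 is 25,901/35,120 of the full $35,120, so 9,219/35,120 of the $64,000 range has been used: income = $283,900 + $64,000 × 9,219/35,120 = $300,700.

$300,700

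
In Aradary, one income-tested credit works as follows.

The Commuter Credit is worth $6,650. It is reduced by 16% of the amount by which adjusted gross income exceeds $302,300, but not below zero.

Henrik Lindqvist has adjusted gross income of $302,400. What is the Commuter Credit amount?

$6,634

Commuter Credit: 16% of the $100 excess over $302,300 is $16; credit = $6,650 − $16 = $6,634.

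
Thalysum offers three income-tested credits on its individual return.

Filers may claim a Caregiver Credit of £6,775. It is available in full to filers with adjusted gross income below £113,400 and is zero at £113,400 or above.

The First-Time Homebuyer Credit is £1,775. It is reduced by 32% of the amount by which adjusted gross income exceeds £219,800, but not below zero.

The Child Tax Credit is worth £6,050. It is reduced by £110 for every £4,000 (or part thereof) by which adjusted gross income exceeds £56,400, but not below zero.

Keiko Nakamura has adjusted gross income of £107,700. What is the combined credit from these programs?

£13,170

Caregiver Credit: £107,700 is below the £113,400 cutoff, so the full £6,775 applies.
First-Time Homebuyer Credit: £107,700 is at or below the £219,800 threshold, so the full £1,775 applies.
Child Tax Credit: income exceeds £56,400 by £51,300, which is 13 full-or-partial £4,000 increments; reduction = 13 × £110 = £1,430, leaving £4,620.
Total: £6,775 + £1,775 + £4,620 = £13,170.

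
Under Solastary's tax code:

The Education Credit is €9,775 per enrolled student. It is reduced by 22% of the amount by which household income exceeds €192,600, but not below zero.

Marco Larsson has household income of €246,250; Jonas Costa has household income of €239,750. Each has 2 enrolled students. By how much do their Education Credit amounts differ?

Marco (€246,250): Education Credit: base = 2 × €9,775 = €19,550. 22% of the €53,650 excess over €192,600 is €11,803; credit = €19,550 − €11,803 = €7,747.
Jonas (€239,750): Education Credit: base = 2 × €9,775 = €19,550. 22% of the €47,150 excess over €192,600 is €10,373; credit = €19,550 − €10,373 = €9,177.
Difference: |€7,747 − €9,177| = €1,430.

€1,430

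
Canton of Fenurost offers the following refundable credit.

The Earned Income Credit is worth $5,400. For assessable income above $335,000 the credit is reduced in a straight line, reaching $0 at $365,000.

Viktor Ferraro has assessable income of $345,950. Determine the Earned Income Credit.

$3,429

Earned Income Credit: $345,950 is $10,950 into a $30,000 phase-out range, leaving 19,050/30,000 of the credit: $5,400 × 19,050/30,000 = $3,429.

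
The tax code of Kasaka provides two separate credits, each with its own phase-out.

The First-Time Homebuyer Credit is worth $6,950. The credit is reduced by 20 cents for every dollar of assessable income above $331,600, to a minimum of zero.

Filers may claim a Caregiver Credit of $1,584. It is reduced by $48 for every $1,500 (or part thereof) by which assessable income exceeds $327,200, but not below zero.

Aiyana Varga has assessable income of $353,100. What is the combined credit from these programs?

First-Time Homebuyer Credit: 20% of the $21,500 excess over $331,600 is $4,300; credit = $6,950 − $4,300 = $2,650.
Caregiver Credit: income exceeds $327,200 by $25,900, which is 18 full-or-partial $1,500 increments; reduction = 18 × $48 = $864, leaving $720.
Total: $2,650 + $720 = $3,370.

$3,370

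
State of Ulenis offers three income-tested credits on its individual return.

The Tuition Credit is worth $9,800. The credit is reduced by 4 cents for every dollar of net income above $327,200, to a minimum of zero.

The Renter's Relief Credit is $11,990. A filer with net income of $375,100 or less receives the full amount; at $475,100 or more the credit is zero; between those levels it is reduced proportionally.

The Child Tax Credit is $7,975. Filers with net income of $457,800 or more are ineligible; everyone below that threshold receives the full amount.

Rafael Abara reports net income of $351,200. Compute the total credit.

$28,805

Tuition Credit: 4% of the $24,000 excess over $327,200 is $960; credit = $9,800 − $960 = $8,840.
Renter's Relief Credit: $351,200 is at or below the $375,100 threshold, so the full $11,990 applies.
Child Tax Credit: $351,200 is below the $457,800 cutoff, so the full $7,975 applies.
Total: $8,840 + $11,990 + $7,975 = $28,805.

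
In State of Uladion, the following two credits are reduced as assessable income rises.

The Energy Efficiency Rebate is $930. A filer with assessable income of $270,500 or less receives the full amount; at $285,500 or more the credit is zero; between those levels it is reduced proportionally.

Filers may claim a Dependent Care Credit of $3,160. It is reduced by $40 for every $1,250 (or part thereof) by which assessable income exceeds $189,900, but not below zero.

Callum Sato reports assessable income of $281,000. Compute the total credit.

Energy Efficiency Rebate: $281,000 is $10,500 into a $15,000 phase-out range, leaving 4,500/15,000 of the credit: $930 × 4,500/15,000 = $279.
Dependent Care Credit: income exceeds $189,900 by $91,100, which is 73 full-or-partial $1,250 increments; reduction = 73 × $40 = $2,920, leaving $240.
Total: $279 + $240 = $519.

$519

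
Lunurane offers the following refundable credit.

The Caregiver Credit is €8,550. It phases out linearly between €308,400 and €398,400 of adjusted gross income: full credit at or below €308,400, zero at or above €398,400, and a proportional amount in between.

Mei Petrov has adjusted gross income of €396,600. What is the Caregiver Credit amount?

€171

Caregiver Credit: €396,600 is €88,200 into a €90,000 phase-out range, leaving 1,800/90,000 of the credit: €8,550 × 1,800/90,000 = €171.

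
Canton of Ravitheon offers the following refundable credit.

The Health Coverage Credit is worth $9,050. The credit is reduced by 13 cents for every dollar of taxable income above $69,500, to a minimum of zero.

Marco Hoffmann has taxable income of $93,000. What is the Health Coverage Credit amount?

$5,995

Health Coverage Credit: 13% of the $23,500 excess over $69,500 is $3,055; credit = $9,050 − $3,055 = $5,995.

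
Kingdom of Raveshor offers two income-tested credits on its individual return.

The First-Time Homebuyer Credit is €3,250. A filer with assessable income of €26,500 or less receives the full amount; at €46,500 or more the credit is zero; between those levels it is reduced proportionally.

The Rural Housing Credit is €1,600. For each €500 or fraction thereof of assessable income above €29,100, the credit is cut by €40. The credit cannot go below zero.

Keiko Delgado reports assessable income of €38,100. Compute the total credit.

First-Time Homebuyer Credit: €38,100 is €11,600 into a €20,000 phase-out range, leaving 8,400/20,000 of the credit: €3,250 × 8,400/20,000 = €1,365.
Rural Housing Credit: income exceeds €29,100 by €9,000, which is 18 full-or-partial €500 increments; reduction = 18 × €40 = €720, leaving €880.
Total: €1,365 + €880 = €2,245.

€2,245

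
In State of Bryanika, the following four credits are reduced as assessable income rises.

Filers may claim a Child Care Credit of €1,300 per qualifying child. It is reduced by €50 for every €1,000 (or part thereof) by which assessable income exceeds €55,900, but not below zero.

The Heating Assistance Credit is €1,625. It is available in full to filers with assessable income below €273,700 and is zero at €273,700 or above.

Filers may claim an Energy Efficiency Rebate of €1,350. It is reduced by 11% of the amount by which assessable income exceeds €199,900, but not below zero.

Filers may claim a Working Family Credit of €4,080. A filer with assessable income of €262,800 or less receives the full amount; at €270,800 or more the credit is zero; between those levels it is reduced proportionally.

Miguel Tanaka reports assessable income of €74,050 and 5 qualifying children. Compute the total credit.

€12,605

Child Care Credit: base = 5 × €1,300 = €6,500. income exceeds €55,900 by €18,150, which is 19 full-or-partial €1,000 increments; reduction = 19 × €50 = €950, leaving €5,550.
Heating Assistance Credit: €74,050 is below the €273,700 cutoff, so the full €1,625 applies.
Energy Efficiency Rebate: €74,050 is at or below the €199,900 threshold, so the full €1,350 applies.
Working Family Credit: €74,050 is at or below the €262,800 threshold, so the full €4,080 applies.
Total: €5,550 + €1,625 + €1,350 + €4,080 = €12,605.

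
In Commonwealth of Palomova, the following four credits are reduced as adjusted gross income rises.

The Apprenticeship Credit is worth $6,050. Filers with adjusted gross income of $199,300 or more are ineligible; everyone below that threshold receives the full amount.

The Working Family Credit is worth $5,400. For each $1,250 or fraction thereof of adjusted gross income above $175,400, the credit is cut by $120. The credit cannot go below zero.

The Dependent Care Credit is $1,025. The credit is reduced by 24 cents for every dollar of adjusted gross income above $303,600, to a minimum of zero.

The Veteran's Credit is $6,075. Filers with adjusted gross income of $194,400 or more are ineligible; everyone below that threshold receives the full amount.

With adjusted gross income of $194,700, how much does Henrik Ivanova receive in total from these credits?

Apprenticeship Credit: $194,700 is below the $199,300 cutoff, so the full $6,050 applies.
Working Family Credit: income exceeds $175,400 by $19,300, which is 16 full-or-partial $1,250 increments; reduction = 16 × $120 = $1,920, leaving $3,480.
Dependent Care Credit: $194,700 is at or below the $303,600 threshold, so the full $1,025 applies.
Veteran's Credit: $194,700 meets or exceeds the $194,400 cutoff, so the credit is $0.
Total: $6,050 + $3,480 + $1,025 + $0 = $10,555.

$10,555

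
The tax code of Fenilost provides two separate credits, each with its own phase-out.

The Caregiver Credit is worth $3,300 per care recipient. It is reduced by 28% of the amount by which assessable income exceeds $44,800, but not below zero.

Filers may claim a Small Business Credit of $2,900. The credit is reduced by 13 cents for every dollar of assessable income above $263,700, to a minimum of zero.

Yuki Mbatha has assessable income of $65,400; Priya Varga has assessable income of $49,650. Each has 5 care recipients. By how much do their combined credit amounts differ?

$4,410

Yuki ($65,400): Caregiver Credit: base = 5 × $3,300 = $16,500. 28% of the $20,600 excess over $44,800 is $5,768; credit = $16,500 − $5,768 = $10,732. Small Business Credit: $65,400 is at or below the $263,700 threshold, so the full $2,900 applies. total $10,732 + $2,900 = $13,632
Priya ($49,650): Caregiver Credit: base = 5 × $3,300 = $16,500. 28% of the $4,850 excess over $44,800 is $1,358; credit = $16,500 − $1,358 = $15,142. Small Business Credit: $49,650 is at or below the $263,700 threshold, so the full $2,900 applies. total $15,142 + $2,900 = $18,042
Difference: |$13,632 − $18,042| = $4,410.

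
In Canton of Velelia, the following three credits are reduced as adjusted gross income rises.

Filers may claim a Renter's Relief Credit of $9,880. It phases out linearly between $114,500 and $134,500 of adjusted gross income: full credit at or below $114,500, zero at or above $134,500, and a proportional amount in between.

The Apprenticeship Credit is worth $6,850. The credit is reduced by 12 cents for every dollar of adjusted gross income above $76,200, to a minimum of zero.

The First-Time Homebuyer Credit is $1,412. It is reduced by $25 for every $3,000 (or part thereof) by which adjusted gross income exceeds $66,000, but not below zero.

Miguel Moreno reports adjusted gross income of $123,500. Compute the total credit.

Renter's Relief Credit: $123,500 is $9,000 into a $20,000 phase-out range, leaving 11,000/20,000 of the credit: $9,880 × 11,000/20,000 = $5,434.
Apprenticeship Credit: 12% of the $47,300 excess over $76,200 is $5,676; credit = $6,850 − $5,676 = $1,174.
First-Time Homebuyer Credit: income exceeds $66,000 by $57,500, which is 20 full-or-partial $3,000 increments; reduction = 20 × $25 = $500, leaving $912.
Total: $5,434 + $1,174 + $912 = $7,520.

$7,520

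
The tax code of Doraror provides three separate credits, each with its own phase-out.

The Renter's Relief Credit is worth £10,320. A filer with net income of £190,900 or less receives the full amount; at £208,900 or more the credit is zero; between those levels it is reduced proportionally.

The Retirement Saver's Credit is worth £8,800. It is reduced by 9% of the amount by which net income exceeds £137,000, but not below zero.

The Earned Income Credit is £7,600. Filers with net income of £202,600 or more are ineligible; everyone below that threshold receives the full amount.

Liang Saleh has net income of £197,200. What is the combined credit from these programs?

£17,690

Renter's Relief Credit: £197,200 is £6,300 into a £18,000 phase-out range, leaving 11,700/18,000 of the credit: £10,320 × 11,700/18,000 = £6,708.
Retirement Saver's Credit: 9% of the £60,200 excess over £137,000 is £5,418; credit = £8,800 − £5,418 = £3,382.
Earned Income Credit: £197,200 is below the £202,600 cutoff, so the full £7,600 applies.
Total: £6,708 + £3,382 + £7,600 = £17,690.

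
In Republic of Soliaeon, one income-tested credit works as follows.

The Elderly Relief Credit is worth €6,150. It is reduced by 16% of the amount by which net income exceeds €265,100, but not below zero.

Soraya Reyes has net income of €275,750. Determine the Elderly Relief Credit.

€4,446

Elderly Relief Credit: 16% of the €10,650 excess over €265,100 is €1,704; credit = €6,150 − €1,704 = €4,446.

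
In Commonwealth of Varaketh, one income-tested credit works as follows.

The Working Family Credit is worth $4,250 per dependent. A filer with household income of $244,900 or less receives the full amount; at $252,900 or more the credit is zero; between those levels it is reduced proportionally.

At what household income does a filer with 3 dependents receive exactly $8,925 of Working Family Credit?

$247,300

Full credit = 3 × $4,250 = $12,750.
$8,925 is 8,925/12,750 of the full $12,750, so 3,825/12,750 of the $8,000 range has been used: income = $244,900 + $8,000 × 3,825/12,750 = $247,300.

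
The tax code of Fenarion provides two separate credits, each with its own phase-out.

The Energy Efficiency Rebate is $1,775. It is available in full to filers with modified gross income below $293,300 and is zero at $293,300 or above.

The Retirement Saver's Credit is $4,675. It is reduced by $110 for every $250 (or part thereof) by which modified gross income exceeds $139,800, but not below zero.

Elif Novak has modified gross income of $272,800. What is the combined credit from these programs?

$1,775

Energy Efficiency Rebate: $272,800 is below the $293,300 cutoff, so the full $1,775 applies.
Retirement Saver's Credit: income exceeds $139,800 by $133,000 → 532 increments × $110 = $58,520 ≥ base, so the credit is $0.
Total: $1,775 + $0 = $1,775.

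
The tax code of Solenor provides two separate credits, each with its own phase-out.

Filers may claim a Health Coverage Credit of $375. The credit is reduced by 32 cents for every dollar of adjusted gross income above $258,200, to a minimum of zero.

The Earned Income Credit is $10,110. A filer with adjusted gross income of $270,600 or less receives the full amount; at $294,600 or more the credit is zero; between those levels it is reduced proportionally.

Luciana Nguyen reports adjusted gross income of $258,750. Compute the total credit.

$10,309

Health Coverage Credit: 32% of the $550 excess over $258,200 is $176; credit = $375 − $176 = $199.
Earned Income Credit: $258,750 is at or below the $270,600 threshold, so the full $10,110 applies.
Total: $199 + $10,110 = $10,309.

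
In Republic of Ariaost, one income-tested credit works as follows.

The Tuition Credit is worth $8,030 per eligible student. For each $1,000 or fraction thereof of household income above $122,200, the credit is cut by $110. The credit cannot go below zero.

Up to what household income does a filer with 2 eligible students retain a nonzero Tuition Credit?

$267,200

Full credit = 2 × $8,030 = $16,060.
After 145 increments the reduction is 145 × $110 = $15,950, leaving $110; one more increment wipes it out. Increment 145 ends at excess 145 × $1,000 = $145,000, so the highest qualifying income is $122,200 + $145,000 = $267,200.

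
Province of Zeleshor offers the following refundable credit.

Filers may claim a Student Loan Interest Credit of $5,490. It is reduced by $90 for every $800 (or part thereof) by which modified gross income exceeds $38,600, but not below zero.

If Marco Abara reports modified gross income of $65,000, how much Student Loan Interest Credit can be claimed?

$2,520

Student Loan Interest Credit: income exceeds $38,600 by $26,400, which is 33 full-or-partial $800 increments; reduction = 33 × $90 = $2,970, leaving $2,520.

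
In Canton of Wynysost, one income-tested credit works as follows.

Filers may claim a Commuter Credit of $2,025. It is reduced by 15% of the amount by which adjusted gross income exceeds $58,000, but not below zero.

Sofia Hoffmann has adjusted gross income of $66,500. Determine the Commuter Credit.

$750

Commuter Credit: 15% of the $8,500 excess over $58,000 is $1,275; credit = $2,025 − $1,275 = $750.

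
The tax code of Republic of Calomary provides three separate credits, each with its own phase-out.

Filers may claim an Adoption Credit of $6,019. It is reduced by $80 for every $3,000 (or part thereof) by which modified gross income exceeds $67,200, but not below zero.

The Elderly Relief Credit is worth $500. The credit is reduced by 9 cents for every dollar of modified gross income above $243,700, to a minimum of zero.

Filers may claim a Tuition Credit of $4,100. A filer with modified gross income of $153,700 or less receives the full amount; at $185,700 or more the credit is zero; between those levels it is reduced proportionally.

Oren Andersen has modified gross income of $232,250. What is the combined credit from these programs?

$2,039

Adoption Credit: income exceeds $67,200 by $165,050, which is 56 full-or-partial $3,000 increments; reduction = 56 × $80 = $4,480, leaving $1,539.
Elderly Relief Credit: $232,250 is at or below the $243,700 threshold, so the full $500 applies.
Tuition Credit: $232,250 is at or above $185,700, so the credit is $0.
Total: $1,539 + $500 + $0 = $2,039.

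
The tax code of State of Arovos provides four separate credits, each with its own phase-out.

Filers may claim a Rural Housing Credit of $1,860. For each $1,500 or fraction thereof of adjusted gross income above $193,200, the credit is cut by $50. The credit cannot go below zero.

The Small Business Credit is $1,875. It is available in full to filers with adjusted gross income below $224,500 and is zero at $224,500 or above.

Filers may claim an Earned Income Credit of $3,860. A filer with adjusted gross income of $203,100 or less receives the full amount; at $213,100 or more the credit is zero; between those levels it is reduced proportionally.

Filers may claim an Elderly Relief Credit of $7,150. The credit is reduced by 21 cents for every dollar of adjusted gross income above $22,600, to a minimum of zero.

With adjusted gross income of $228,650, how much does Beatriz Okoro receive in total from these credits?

Rural Housing Credit: income exceeds $193,200 by $35,450, which is 24 full-or-partial $1,500 increments; reduction = 24 × $50 = $1,200, leaving $660.
Small Business Credit: $228,650 meets or exceeds the $224,500 cutoff, so the credit is $0.
Earned Income Credit: $228,650 is at or above $213,100, so the credit is $0.
Elderly Relief Credit: 21% of the $206,050 excess over $22,600 is $43,270.50 ≥ base, so the credit is $0.
Total: $660 + $0 + $0 + $0 = $660.

$660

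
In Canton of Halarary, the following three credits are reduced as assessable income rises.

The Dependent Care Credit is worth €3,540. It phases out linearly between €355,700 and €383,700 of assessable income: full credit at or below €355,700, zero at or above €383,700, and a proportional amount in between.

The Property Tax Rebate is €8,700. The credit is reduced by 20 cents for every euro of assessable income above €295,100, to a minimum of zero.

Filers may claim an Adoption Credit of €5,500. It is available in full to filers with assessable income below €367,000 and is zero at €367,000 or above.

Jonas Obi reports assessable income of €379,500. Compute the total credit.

€531

Dependent Care Credit: €379,500 is €23,800 into a €28,000 phase-out range, leaving 4,200/28,000 of the credit: €3,540 × 4,200/28,000 = €531.
Property Tax Rebate: 20% of the €84,400 excess over €295,100 is €16,880 ≥ base, so the credit is €0.
Adoption Credit: €379,500 meets or exceeds the €367,000 cutoff, so the credit is €0.
Total: €531 + €0 + €0 = €531.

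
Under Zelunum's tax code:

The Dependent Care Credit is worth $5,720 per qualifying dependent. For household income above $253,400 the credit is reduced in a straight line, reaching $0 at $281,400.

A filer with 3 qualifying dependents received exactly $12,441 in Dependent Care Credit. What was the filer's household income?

Full credit = 3 × $5,720 = $17,160.
$12,441 is 12,441/17,160 of the full $17,160, so 4,719/17,160 of the $28,000 range has been used: income = $253,400 + $28,000 × 4,719/17,160 = $261,100.

$261,100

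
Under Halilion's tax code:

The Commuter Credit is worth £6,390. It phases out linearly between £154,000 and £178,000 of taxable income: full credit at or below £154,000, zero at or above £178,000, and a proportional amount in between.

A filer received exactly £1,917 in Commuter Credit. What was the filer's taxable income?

£1,917 is 1,917/6,390 of the full £6,390, so 4,473/6,390 of the £24,000 range has been used: income = £154,000 + £24,000 × 4,473/6,390 = £170,800.

£170,800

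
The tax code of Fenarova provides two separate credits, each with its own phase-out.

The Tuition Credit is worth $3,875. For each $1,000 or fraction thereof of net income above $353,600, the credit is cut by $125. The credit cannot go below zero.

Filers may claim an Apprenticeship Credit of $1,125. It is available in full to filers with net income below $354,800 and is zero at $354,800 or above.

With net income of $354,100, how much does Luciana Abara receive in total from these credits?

Tuition Credit: income exceeds $353,600 by $500, which is 1 full-or-partial $1,000 increment; reduction = 1 × $125 = $125, leaving $3,750.
Apprenticeship Credit: $354,100 is below the $354,800 cutoff, so the full $1,125 applies.
Total: $3,750 + $1,125 = $4,875.

$4,875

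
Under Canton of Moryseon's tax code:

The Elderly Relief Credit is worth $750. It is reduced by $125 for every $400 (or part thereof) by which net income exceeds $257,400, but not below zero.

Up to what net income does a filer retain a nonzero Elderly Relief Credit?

$259,400

After 5 increments the reduction is 5 × $125 = $625, leaving $125; one more increment wipes it out. Increment 5 ends at excess 5 × $400 = $2,000, so the highest qualifying income is $257,400 + $2,000 = $259,400.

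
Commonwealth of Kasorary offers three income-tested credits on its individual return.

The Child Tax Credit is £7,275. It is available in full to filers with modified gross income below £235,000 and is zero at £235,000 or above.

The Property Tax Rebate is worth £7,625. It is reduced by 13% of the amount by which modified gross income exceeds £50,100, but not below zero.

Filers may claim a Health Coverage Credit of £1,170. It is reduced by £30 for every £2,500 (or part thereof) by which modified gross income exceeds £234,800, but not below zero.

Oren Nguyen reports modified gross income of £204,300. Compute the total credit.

£8,445

Child Tax Credit: £204,300 is below the £235,000 cutoff, so the full £7,275 applies.
Property Tax Rebate: 13% of the £154,200 excess over £50,100 is £20,046 ≥ base, so the credit is £0.
Health Coverage Credit: £204,300 is at or below the £234,800 threshold, so the full £1,170 applies.
Total: £7,275 + £0 + £1,170 = £8,445.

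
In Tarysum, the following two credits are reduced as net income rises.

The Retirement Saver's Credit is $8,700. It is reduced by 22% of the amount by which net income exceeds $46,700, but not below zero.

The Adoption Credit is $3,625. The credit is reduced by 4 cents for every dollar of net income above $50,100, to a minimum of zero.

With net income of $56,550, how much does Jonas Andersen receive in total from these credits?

Retirement Saver's Credit: 22% of the $9,850 excess over $46,700 is $2,167; credit = $8,700 − $2,167 = $6,533.
Adoption Credit: 4% of the $6,450 excess over $50,100 is $258; credit = $3,625 − $258 = $3,367.
Total: $6,533 + $3,367 = $9,900.

$9,900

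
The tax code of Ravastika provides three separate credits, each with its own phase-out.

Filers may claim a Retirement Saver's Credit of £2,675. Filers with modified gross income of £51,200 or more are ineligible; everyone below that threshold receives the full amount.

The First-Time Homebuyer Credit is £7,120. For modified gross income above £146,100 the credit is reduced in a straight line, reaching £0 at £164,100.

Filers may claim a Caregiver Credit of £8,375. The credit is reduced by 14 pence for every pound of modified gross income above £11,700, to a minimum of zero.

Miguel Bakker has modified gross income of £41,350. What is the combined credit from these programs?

Retirement Saver's Credit: £41,350 is below the £51,200 cutoff, so the full £2,675 applies.
First-Time Homebuyer Credit: £41,350 is at or below the £146,100 threshold, so the full £7,120 applies.
Caregiver Credit: 14% of the £29,650 excess over £11,700 is £4,151; credit = £8,375 − £4,151 = £4,224.
Total: £2,675 + £7,120 + £4,224 = £14,019.

£14,019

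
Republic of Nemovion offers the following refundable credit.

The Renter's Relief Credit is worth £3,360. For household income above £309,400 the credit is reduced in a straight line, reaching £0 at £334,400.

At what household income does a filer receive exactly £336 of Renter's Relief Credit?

£331,900

£336 is 336/3,360 of the full £3,360, so 3,024/3,360 of the £25,000 range has been used: income = £309,400 + £25,000 × 3,024/3,360 = £331,900.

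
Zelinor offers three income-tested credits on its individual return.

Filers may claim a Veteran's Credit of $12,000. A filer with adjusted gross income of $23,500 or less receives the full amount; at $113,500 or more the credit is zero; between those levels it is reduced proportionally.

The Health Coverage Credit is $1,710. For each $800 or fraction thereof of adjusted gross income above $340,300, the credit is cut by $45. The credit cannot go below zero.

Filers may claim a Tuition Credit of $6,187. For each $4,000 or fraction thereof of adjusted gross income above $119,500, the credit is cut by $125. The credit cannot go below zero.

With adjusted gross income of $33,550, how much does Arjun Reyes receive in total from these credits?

$18,557

Veteran's Credit: $33,550 is $10,050 into a $90,000 phase-out range, leaving 79,950/90,000 of the credit: $12,000 × 79,950/90,000 = $10,660.
Health Coverage Credit: $33,550 is at or below the $340,300 threshold, so the full $1,710 applies.
Tuition Credit: $33,550 is at or below the $119,500 threshold, so the full $6,187 applies.
Total: $10,660 + $1,710 + $6,187 = $18,557.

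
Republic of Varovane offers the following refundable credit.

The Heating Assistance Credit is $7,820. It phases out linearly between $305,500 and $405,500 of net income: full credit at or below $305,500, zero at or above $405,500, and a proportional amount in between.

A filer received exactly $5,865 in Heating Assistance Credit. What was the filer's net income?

$330,500

$5,865 is 5,865/7,820 of the full $7,820, so 1,955/7,820 of the $100,000 range has been used: income = $305,500 + $100,000 × 1,955/7,820 = $330,500.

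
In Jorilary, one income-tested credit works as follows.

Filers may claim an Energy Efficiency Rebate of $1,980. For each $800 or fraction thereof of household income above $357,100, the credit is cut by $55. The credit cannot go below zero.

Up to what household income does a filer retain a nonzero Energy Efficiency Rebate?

$385,100

After 35 increments the reduction is 35 × $55 = $1,925, leaving $55; one more increment wipes it out. Increment 35 ends at excess 35 × $800 = $28,000, so the highest qualifying income is $357,100 + $28,000 = $385,100.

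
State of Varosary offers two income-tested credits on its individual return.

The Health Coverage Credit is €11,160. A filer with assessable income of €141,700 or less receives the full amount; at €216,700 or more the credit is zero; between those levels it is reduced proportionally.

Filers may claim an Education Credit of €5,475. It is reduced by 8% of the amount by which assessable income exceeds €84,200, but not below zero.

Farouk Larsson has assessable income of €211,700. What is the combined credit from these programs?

€744

Health Coverage Credit: €211,700 is €70,000 into a €75,000 phase-out range, leaving 5,000/75,000 of the credit: €11,160 × 5,000/75,000 = €744.
Education Credit: 8% of the €127,500 excess over €84,200 is €10,200 ≥ base, so the credit is €0.
Total: €744 + €0 = €744.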